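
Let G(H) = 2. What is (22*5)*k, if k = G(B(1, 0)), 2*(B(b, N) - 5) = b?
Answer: 220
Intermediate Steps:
B(b, N) = 5 + b/2
k = 2
(22*5)*k = (22*5)*2 = 110*2 = 220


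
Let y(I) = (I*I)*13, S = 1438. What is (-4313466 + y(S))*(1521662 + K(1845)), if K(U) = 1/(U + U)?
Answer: 63360322078797593/1845 ≈ 3.4342e+13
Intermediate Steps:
K(U) = 1/(2*U)
y(I) = 13*I² (y(I) = I²*13 = 13*I²)
(-4313466 + y(S))*(1521662 + K(1845)) = (-4313466 + 13*1438²)*(1521662 + (½)/1845) = (-4313466 + 13*2067844)*(1521662 + (½)*(1/1845)) = (-4313466 + 26881972)*(1521662 + 1/3690) = 22568506*(5614932781/3690) = 63360322078797593/1845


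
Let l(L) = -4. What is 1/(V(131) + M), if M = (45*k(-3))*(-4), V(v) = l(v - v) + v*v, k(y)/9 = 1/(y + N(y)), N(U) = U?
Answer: 1/17427 ≈ 5.7382e-5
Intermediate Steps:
k(y) = 9/(2*y) (k(y) = 9/(y + y) = 9/((2*y)) = 9*(1/(2*y)) = 9/(2*y))
V(v) = -4 + v**2 (V(v) = -4 + v*v = -4 + v**2)
M = 270 (M = (45*((9/2)/(-3)))*(-4) = (45*((9/2)*(-1/3)))*(-4) = (45*(-3/2))*(-4) = -135/2*(-4) = 270)
1/(V(131) + M) = 1/((-4 + 131**2) + 270) = 1/((-4 + 17161) + 270) = 1/(17157 + 270) = 1/17427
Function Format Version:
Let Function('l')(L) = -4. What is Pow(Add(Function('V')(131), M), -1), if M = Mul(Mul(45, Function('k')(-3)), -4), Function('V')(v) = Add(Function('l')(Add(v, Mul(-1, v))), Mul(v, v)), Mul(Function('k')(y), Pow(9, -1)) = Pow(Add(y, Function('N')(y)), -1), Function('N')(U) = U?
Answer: Rational(1, 17427) ≈ 5.7382e-5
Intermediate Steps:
Function('k')(y) = Mul(Rational(9, 2), Pow(y, -1)) (Function('k')(y) = Mul(9, Pow(Add(y, y), -1)) = Mul(9, Pow(Mul(2, y), -1)) = Mul(9, Mul(Rational(1, 2), Pow(y, -1))) = Mul(Rational(9, 2), Pow(y, -1)))
Function('V')(v) = Add(-4, Pow(v, 2)) (Function('V')(v) = Add(-4, Mul(v, v)) = Add(-4, Pow(v, 2)))
M = 270 (M = Mul(Mul(45, Mul(Rational(9, 2), Pow(-3, -1))), -4) = Mul(Mul(45, Mul(Rational(9, 2), Rational(-1, 3))), -4) = Mul(Mul(45, Rational(-3, 2)), -4) = Mul(Rational(-135, 2), -4) = 270)
Pow(Add(Function('V')(131), M), -1) = Pow(Add(Add(-4, Pow(131, 2)), 270), -1) = Pow(Add(Add(-4, 17161), 270), -1) = Pow(Add(17157, 270), -1) = Pow(17427, -1) = Rational(1, 17427)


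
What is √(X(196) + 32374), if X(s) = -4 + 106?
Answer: 2*√8119 ≈ 180.21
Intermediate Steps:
X(s) = 102
√(X(196) + 32374) = √(102 + 32374) = √32476 = 2*√8119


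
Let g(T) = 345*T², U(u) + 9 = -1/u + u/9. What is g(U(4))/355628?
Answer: 11556235/153631296 ≈ 0.075221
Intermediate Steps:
U(u) = -9 - 1/u + u/9 (U(u) = -9 + (-1/u + u/9) = -9 - 1/u + u/9)
g(U(4))/355628 = (345*(-9 - 1/4 + (⅑)*4)²)/355628 = (345*(-9 - 1*¼ + 4/9)²)*(1/355628) = (345*(-9 - ¼ + 4/9)²)*(1/355628) = (345*(-317/36)²)*(1/355628) = (345*(100489/1296))*(1/355628) = (11556235/432)*(1/355628) = 11556235/153631296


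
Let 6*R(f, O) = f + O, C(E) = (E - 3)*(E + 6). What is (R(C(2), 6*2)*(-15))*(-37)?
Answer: 370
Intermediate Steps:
C(E) = (-3 + E)*(6 + E)
R(f, O) = O/6 + f/6 (R(f, O) = (f + O)/6 = (O + f)/6 = O/6 + f/6)
(R(C(2), 6*2)*(-15))*(-37) = (((6*2)/6 + (-18 + 2² + 3*2)/6)*(-15))*(-37) = (((⅙)*12 + (-18 + 4 + 6)/6)*(-15))*(-37) = ((2 + (⅙)*(-8))*(-15))*(-37) = ((2 - 4/3)*(-15))*(-37) = ((⅔)*(-15))*(-37) = -10*(-37) = 370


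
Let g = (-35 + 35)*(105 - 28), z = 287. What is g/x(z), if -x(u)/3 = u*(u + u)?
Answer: 0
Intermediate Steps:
g = 0 (g = 0*77 = 0)
x(u) = -6*u² (x(u) = -3*u*(u + u) = -3*u*2*u = -6*u²)
g/x(z) = 0/((-6*287²)) = 0/((-6*82369)) = 0/(-494214) = 0*(-1/494214) = 0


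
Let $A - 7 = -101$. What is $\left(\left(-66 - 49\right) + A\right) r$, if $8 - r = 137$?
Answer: $26961$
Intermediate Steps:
$r = -129$ ($r = 8 - 137 = -129$)
$A = -94$ ($A = 7 - 101 = -94$)
$\left(\left(-66 - 49\right) + A\right) r = \left(\left(-66 - 49\right) - 94\right) \left(-129\right) = \left(-115 - 94\right) \left(-129\right) = \left(-209\right) \left(-129\right) = 26961$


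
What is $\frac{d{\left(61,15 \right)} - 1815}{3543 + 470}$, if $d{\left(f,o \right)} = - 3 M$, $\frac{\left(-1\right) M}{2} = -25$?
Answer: $- \frac{1965}{4013} \approx -0.48966$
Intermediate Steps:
$M = 50$ ($M = \left(-2\right) \left(-25\right) = 50$)
$d{\left(f,o \right)} = -150$ ($d{\left(f,o \right)} = \left(-3\right) 50 = -150$)
$\frac{d{\left(61,15 \right)} - 1815}{3543 + 470} = \frac{-150 - 1815}{3543 + 470} = - \frac{1965}{4013}$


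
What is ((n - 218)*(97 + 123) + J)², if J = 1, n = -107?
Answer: 5112107001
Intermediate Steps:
((n - 218)*(97 + 123) + J)² = ((-107 - 218)*(97 + 123) + 1)² = (-325*220 + 1)² = (-71500 + 1)² = (-71499)² = 5112107001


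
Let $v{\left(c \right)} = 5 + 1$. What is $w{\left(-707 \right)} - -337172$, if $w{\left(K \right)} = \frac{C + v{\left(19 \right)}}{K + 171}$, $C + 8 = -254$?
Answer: $\frac{22590556}{67} \approx 3.3717 \cdot 10^{5}$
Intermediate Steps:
$v{\left(c \right)} = 6$
$C = -262$ ($C = -8 - 254 = -262$)
$w{\left(K \right)} = - \frac{256}{171 + K}$ ($w{\left(K \right)} = \frac{-262 + 6}{K + 171} = - \frac{256}{171 + K}$)
$w{\left(-707 \right)} - -337172 = - \frac{256}{171 - 707} - -337172 = - \frac{256}{-536} + 337172 = \left(-256\right) \left(- \frac{1}{536}\right) + 337172 = \frac{32}{67} + 337172 = \frac{22590556}{67}$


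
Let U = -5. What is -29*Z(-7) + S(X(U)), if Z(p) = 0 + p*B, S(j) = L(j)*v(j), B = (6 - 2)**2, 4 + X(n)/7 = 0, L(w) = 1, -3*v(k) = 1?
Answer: 9743/3 ≈ 3247.7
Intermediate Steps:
v(k) = -1/3 (v(k) = -1/3*1 = -1/3)
X(n) = -28 (X(n) = -28 + 7*0 = -28 + 0 = -28)
B = 16 (B = 4**2 = 16)
S(j) = -1/3 (S(j) = 1*(-1/3) = -1/3)
Z(p) = 16*p (Z(p) = 0 + p*16 = 0 + 16*p = 16*p)
-29*Z(-7) + S(X(U)) = -464*(-7) - 1/3 = -29*(-112) - 1/3 = 3248 - 1/3 = 9743/3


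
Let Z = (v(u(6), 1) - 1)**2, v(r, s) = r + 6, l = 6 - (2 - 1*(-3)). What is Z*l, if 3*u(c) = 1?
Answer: 256/9 ≈ 28.444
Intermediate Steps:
u(c) = 1/3 (u(c) = (1/3)*1 = 1/3)
l = 1 (l = 6 - (2 + 3) = 6 - 1*5 = 6 - 5 = 1)
v(r, s) = 6 + r
Z = 256/9 (Z = ((6 + 1/3) - 1)**2 = (19/3 - 1)**2 = (16/3)**2 = 256/9 ≈ 28.444)
Z*l = (256/9)*1 = 256/9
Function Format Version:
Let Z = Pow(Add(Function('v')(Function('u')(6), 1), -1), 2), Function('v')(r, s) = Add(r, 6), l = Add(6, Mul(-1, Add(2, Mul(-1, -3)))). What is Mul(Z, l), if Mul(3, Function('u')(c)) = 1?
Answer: Rational(256, 9) ≈ 28.444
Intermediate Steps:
Function('u')(c) = Rational(1, 3) (Function('u')(c) = Mul(Rational(1, 3), 1) = Rational(1, 3))
l = 1 (l = Add(6, Mul(-1, Add(2, 3))) = Add(6, Mul(-1, 5)) = Add(6, -5) = 1)
Function('v')(r, s) = Add(6, r)
Z = Rational(256, 9) (Z = Pow(Add(Add(6, Rational(1, 3)), -1), 2) = Pow(Add(Rational(19, 3), -1), 2) = Pow(Rational(16, 3), 2) = Rational(256, 9) ≈ 28.444)
Mul(Z, l) = Mul(Rational(256, 9), 1) = Rational(256, 9)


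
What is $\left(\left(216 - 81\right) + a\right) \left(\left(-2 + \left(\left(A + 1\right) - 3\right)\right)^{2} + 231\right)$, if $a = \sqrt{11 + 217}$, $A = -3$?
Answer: $37800 + 560 \sqrt{57} \approx 42028.0$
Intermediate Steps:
$a = 2 \sqrt{57}$ ($a = \sqrt{228} = 2 \sqrt{57} \approx 15.1$)
$\left(\left(216 - 81\right) + a\right) \left(\left(-2 + \left(\left(A + 1\right) - 3\right)\right)^{2} + 231\right) = \left(\left(216 - 81\right) + 2 \sqrt{57}\right) \left(\left(-2 + \left(\left(-3 + 1\right) - 3\right)\right)^{2} + 231\right) = \left(135 + 2 \sqrt{57}\right) \left(\left(-2 - 5\right)^{2} + 231\right) = \left(135 + 2 \sqrt{57}\right) \left(\left(-7\right)^{2} + 231\right) = \left(135 + 2 \sqrt{57}\right) \left(49 + 231\right) = \left(135 + 2 \sqrt{57}\right) 280 = 37800 + 560 \sqrt{57}$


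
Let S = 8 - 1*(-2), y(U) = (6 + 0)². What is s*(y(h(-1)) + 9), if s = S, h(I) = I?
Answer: 450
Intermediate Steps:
y(U) = 36 (y(U) = 6² = 36)
S = 10 (S = 8 + 2 = 10)
s = 10
s*(y(h(-1)) + 9) = 10*(36 + 9) = 10*45 = 450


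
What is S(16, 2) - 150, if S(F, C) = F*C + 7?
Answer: -111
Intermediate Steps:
S(F, C) = 7 + C*F (S(F, C) = C*F + 7 = 7 + C*F)
S(16, 2) - 150 = (7 + 2*16) - 150 = (7 + 32) - 150 = 39 - 150 = -111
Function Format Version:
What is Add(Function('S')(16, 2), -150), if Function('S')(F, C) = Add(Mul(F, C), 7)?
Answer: -111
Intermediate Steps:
Function('S')(F, C) = Add(7, Mul(C, F)) (Function('S')(F, C) = Add(Mul(C, F), 7) = Add(7, Mul(C, F)))
Add(Function('S')(16, 2), -150) = Add(Add(7, Mul(2, 16)), -150) = Add(Add(7, 32), -150) = Add(39, -150) = -111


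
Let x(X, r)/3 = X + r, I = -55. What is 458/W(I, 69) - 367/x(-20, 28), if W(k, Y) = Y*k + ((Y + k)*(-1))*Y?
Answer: -586093/38088 ≈ -15.388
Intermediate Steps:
W(k, Y) = Y*k + Y*(-Y - k) (W(k, Y) = Y*k + (-Y - k)*Y = Y*k + Y*(-Y - k))
x(X, r) = 3*X + 3*r (x(X, r) = 3*(X + r) = 3*X + 3*r)
458/W(I, 69) - 367/x(-20, 28) = 458/((-1*69²)) - 367/(3*(-20) + 3*28) = 458/((-1*4761)) - 367/(-60 + 84) = 458/(-4761) - 367/24 = 458*(-1/4761) - 367*1/24 = -458/4761 - 367/24 = -586093/38088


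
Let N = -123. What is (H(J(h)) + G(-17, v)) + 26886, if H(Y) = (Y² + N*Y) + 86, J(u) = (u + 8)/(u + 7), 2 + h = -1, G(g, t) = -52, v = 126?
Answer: 428285/16 ≈ 26768.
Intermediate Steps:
h = -3 (h = -2 - 1 = -3)
J(u) = (8 + u)/(7 + u)
H(Y) = 86 + Y² - 123*Y (H(Y) = (Y² - 123*Y) + 86 = 86 + Y² - 123*Y)
(H(J(h)) + G(-17, v)) + 26886 = ((86 + ((8 - 3)/(7 - 3))² - 123*(8 - 3)/(7 - 3)) - 52) + 26886 = ((86 + (5/4)² - 123*5/4) - 52) + 26886 = ((86 + 25/16 - 615/4) - 52) + 26886 = (-1059/16 - 52) + 26886 = -1891/16 + 26886 = 428285/16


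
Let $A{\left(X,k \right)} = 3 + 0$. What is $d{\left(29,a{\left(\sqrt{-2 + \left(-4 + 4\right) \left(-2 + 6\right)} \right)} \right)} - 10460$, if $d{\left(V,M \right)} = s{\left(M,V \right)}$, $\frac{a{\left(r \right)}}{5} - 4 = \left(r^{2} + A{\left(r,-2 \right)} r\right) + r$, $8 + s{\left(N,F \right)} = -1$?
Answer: $-10469$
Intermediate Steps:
$A{\left(X,k \right)} = 3$
$s{\left(N,F \right)} = -9$ ($s{\left(N,F \right)} = -8 - 1 = -9$)
$a{\left(r \right)} = 20 + 5 r^{2} + 20 r$ ($a{\left(r \right)} = 20 + 5 \left(\left(r^{2} + 3 r\right) + r\right) = 20 + 5 \left(r^{2} + 4 r\right) = 20 + \left(5 r^{2} + 20 r\right) = 20 + 5 r^{2} + 20 r$)
$d{\left(V,M \right)} = -9$
$d{\left(29,a{\left(\sqrt{-2 + \left(-4 + 4\right) \left(-2 + 6\right)} \right)} \right)} - 10460 = -9 - 10460 = -10469$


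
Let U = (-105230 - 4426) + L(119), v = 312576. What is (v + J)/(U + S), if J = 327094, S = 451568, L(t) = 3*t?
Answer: 639670/342269 ≈ 1.8689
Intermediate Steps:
U = -109299 (U = (-105230 - 4426) + 3*119 = -109656 + 357 = -109299)
(v + J)/(U + S) = (312576 + 327094)/(-109299 + 451568) = 639670/342269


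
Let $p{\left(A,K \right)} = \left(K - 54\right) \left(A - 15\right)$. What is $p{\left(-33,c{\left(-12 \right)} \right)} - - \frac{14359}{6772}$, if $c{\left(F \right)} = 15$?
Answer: $\frac{12691543}{6772} \approx 1874.1$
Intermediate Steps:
$p{\left(A,K \right)} = \left(-54 + K\right) \left(-15 + A\right)$
$p{\left(-33,c{\left(-12 \right)} \right)} - - \frac{14359}{6772} = \left(810 - -1782 - 225 - 495\right) - - \frac{14359}{6772} = \left(810 + 1782 - 225 - 495\right) - \left(-14359\right) \frac{1}{6772} = 1872 - - \frac{14359}{6772} = 1872 + \frac{14359}{6772} = \frac{12691543}{6772}$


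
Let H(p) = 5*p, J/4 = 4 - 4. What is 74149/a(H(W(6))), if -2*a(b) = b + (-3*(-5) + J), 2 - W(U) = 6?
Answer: 148298/5 ≈ 29660.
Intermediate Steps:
W(U) = -4 (W(U) = 2 - 1*6 = 2 - 6 = -4)
J = 0 (J = 4*(4 - 4) = 4*0 = 0)
a(b) = -15/2 - b/2 (a(b) = -(b + (-3*(-5) + 0))/2 = -(b + (15 + 0))/2 = -(b + 15)/2 = -(15 + b)/2 = -15/2 - b/2)
74149/a(H(W(6))) = 74149/(-15/2 - 5*(-4)/2) = 74149/(-15/2 - ½*(-20)) = 74149/(-15/2 + 10) = 74149/(5/2) = 74149*(⅖) = 148298/5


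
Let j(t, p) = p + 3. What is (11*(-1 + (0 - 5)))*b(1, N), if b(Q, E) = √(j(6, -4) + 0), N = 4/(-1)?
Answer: -66*I ≈ -66.0*I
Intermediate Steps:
N = -4 (N = 4*(-1) = -4)
j(t, p) = 3 + p
b(Q, E) = I (b(Q, E) = √((3 - 4) + 0) = √(-1 + 0) = √(-1) = I)
(11*(-1 + (0 - 5)))*b(1, N) = (11*(-1 + (0 - 5)))*I = (11*(-1 - 5))*I = (11*(-6))*I = -66*I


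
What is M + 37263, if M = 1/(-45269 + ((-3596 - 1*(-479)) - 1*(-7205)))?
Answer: 1534527602/41181 ≈ 37263.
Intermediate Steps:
M = -1/41181 (M = 1/(-45269 + ((-3596 + 479) + 7205)) = 1/(-45269 + (-3117 + 7205)) = 1/(-45269 + 4088) = 1/(-41181) = -1/41181 ≈ -2.4283e-5)
M + 37263 = -1/41181 + 37263 = 1534527602/41181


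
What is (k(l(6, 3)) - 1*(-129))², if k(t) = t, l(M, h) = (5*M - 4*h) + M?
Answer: 23409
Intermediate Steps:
l(M, h) = -4*h + 6*M (l(M, h) = (-4*h + 5*M) + M = -4*h + 6*M)
(k(l(6, 3)) - 1*(-129))² = ((-4*3 + 6*6) - 1*(-129))² = ((-12 + 36) + 129)² = (24 + 129)² = 153² = 23409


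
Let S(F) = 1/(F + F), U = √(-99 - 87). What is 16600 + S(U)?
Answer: 16600 - I*√186/372 ≈ 16600.0 - 0.036662*I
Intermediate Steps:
U = I*√186 (U = √(-186) = I*√186 ≈ 13.638*I)
S(F) = 1/(2*F)
16600 + S(U) = 16600 + 1/(2*((I*√186))) = 16600 + (-I*√186/186)/2 = 16600 - I*√186/372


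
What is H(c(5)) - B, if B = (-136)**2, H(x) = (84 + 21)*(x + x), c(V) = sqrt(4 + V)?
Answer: -17866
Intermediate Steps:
H(x) = 210*x (H(x) = 105*(2*x) = 210*x)
B = 18496
H(c(5)) - B = 210*sqrt(4 + 5) - 1*18496 = 210*sqrt(9) - 18496 = 210*3 - 18496 = 630 - 18496 = -17866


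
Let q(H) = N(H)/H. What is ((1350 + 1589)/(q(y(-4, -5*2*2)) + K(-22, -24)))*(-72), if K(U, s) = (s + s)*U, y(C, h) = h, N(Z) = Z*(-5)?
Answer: -211608/1051 ≈ -201.34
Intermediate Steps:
N(Z) = -5*Z
K(U, s) = 2*U*s (K(U, s) = (2*s)*U = 2*U*s)
q(H) = -5 (q(H) = (-5*H)/H = -5)
((1350 + 1589)/(q(y(-4, -5*2*2)) + K(-22, -24)))*(-72) = ((1350 + 1589)/(-5 + 2*(-22)*(-24)))*(-72) = (2939/(-5 + 1056))*(-72) = (2939/1051)*(-72) = -211608/1051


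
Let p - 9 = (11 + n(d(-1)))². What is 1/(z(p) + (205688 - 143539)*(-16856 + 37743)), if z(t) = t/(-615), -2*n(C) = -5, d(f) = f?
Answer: 164/212889410681 ≈ 7.7035e-10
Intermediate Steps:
n(C) = 5/2 (n(C) = -½*(-5) = 5/2)
p = 765/4 (p = 9 + (11 + 5/2)² = 9 + (27/2)² = 9 + 729/4 = 765/4 ≈ 191.25)
z(t) = -t/615 (z(t) = t*(-1/615) = -t/615)
1/(z(p) + (205688 - 143539)*(-16856 + 37743)) = 1/(-1/615*765/4 + (205688 - 143539)*(-16856 + 37743)) = 1/(-51/164 + 62149*20887) = 1/(-51/164 + 1298106163) = 1/(212889410681/164) = 164/212889410681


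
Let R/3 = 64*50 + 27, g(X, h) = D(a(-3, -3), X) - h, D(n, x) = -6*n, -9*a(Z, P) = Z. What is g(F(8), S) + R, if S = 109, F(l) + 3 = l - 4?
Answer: 9570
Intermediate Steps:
a(Z, P) = -Z/9
F(l) = -7 + l (F(l) = -3 + (l - 4) = -3 + (-4 + l) = -7 + l)
g(X, h) = -2 - h (g(X, h) = -(-2)*(-3)/3 - h = -6*⅓ - h = -2 - h)
R = 9681 (R = 3*(64*50 + 27) = 3*(3200 + 27) = 3*3227 = 9681)
g(F(8), S) + R = (-2 - 1*109) + 9681 = (-2 - 109) + 9681 = -111 + 9681 = 9570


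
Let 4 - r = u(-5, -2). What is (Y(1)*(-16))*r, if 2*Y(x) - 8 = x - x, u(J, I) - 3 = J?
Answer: -384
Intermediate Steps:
u(J, I) = 3 + J
r = 6 (r = 4 - (3 - 5) = 4 - 1*(-2) = 4 + 2 = 6)
Y(x) = 4 (Y(x) = 4 + (x - x)/2 = 4 + (½)*0 = 4 + 0 = 4)
(Y(1)*(-16))*r = (4*(-16))*6 = -64*6 = -384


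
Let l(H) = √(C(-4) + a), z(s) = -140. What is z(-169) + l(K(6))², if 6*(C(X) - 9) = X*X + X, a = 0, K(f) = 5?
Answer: -129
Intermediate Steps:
C(X) = 9 + X/6 + X²/6 (C(X) = 9 + (X*X + X)/6 = 9 + (X² + X)/6 = 9 + (X + X²)/6 = 9 + (X/6 + X²/6) = 9 + X/6 + X²/6)
l(H) = √11 (l(H) = √((9 + (⅙)*(-4) + (⅙)*(-4)²) + 0) = √((9 - ⅔ + (⅙)*16) + 0) = √((9 - ⅔ + 8/3) + 0) = √(11 + 0) = √11)
z(-169) + l(K(6))² = -140 + (√11)² = -140 + 11 = -129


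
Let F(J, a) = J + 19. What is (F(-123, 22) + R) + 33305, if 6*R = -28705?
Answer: 170501/6 ≈ 28417.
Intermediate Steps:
R = -28705/6 (R = (1/6)*(-28705) = -28705/6 ≈ -4784.2)
F(J, a) = 19 + J
(F(-123, 22) + R) + 33305 = ((19 - 123) - 28705/6) + 33305 = (-104 - 28705/6) + 33305 = -29329/6 + 33305 = 170501/6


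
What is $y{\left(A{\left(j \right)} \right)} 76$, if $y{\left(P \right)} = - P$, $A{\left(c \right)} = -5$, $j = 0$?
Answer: $380$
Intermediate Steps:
$y{\left(A{\left(j \right)} \right)} 76 = \left(-1\right) \left(-5\right) 76 = 5 \cdot 76 = 380$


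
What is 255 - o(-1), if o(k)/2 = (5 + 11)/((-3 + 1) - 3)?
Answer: 1307/5 ≈ 261.40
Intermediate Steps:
o(k) = -32/5 (o(k) = 2*((5 + 11)/((-3 + 1) - 3)) = 2*(16/(-2 - 3)) = 2*(16/(-5)) = 2*(16*(-1/5)) = 2*(-16/5) = -32/5)
255 - o(-1) = 255 - 1*(-32/5) = 255 + 32/5 = 1307/5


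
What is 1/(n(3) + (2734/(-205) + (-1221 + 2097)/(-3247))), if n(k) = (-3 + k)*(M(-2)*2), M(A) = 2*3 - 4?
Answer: -665635/9056878 ≈ -0.073495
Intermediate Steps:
M(A) = 2 (M(A) = 6 - 4 = 2)
n(k) = -12 + 4*k (n(k) = (-3 + k)*(2*2) = (-3 + k)*4 = -12 + 4*k)
1/(n(3) + (2734/(-205) + (-1221 + 2097)/(-3247))) = 1/((-12 + 4*3) + (2734/(-205) + (-1221 + 2097)/(-3247))) = 1/((-12 + 12) + (2734*(-1/205) + 876*(-1/3247))) = 1/(0 + (-2734/205 - 876/3247)) = 1/(0 - 9056878/665635) = 1/(-9056878/665635) = -665635/9056878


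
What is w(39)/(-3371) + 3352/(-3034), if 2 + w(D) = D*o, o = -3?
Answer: -5469273/5113807 ≈ -1.0695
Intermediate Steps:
w(D) = -2 - 3*D (w(D) = -2 + D*(-3) = -2 - 3*D)
w(39)/(-3371) + 3352/(-3034) = (-2 - 3*39)/(-3371) + 3352/(-3034) = (-2 - 117)*(-1/3371) + 3352*(-1/3034) = -119*(-1/3371) - 1676/1517 = 119/3371 - 1676/1517 = -5469273/5113807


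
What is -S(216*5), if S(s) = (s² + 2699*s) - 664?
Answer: -4080656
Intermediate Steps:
S(s) = -664 + s² + 2699*s
-S(216*5) = -(-664 + (216*5)² + 2699*(216*5)) = -(-664 + 1080² + 2699*1080) = -(-664 + 1166400 + 2914920) = -1*4080656 = -4080656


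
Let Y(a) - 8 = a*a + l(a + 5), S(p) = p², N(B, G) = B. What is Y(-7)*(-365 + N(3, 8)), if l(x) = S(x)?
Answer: -22082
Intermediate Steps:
l(x) = x²
Y(a) = 8 + a² + (5 + a)² (Y(a) = 8 + (a*a + (a + 5)²) = 8 + (a² + (5 + a)²) = 8 + a² + (5 + a)²)
Y(-7)*(-365 + N(3, 8)) = (8 + (-7)² + (5 - 7)²)*(-365 + 3) = (8 + 49 + (-2)²)*(-362) = (8 + 49 + 4)*(-362) = 61*(-362) = -22082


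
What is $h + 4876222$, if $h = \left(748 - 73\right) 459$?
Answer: $5186047$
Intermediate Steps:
$h = 309825$ ($h = 675 \cdot 459 = 309825$)
$h + 4876222 = 309825 + 4876222 = 5186047$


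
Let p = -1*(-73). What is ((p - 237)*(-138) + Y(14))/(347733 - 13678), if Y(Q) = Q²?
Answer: 22828/334055 ≈ 0.068336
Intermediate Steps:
p = 73
((p - 237)*(-138) + Y(14))/(347733 - 13678) = ((73 - 237)*(-138) + 14²)/(347733 - 13678) = (-164*(-138) + 196)/334055 = (22632 + 196)*(1/334055) = 22828*(1/334055) = 22828/334055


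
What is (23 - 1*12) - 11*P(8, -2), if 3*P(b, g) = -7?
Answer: 110/3 ≈ 36.667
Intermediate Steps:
P(b, g) = -7/3 (P(b, g) = (⅓)*(-7) = -7/3)
(23 - 1*12) - 11*P(8, -2) = (23 - 1*12) - 11*(-7/3) = (23 - 12) + 77/3 = 11 + 77/3 = 110/3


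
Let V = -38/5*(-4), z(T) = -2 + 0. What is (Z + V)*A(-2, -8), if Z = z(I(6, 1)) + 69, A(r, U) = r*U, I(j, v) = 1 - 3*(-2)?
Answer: 7792/5 ≈ 1558.4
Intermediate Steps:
I(j, v) = 7 (I(j, v) = 1 + 6 = 7)
A(r, U) = U*r
z(T) = -2
V = 152/5 (V = -38*⅕*(-4) = -38/5*(-4) = 152/5 ≈ 30.400)
Z = 67 (Z = -2 + 69 = 67)
(Z + V)*A(-2, -8) = (67 + 152/5)*(-8*(-2)) = (487/5)*16 = 7792/5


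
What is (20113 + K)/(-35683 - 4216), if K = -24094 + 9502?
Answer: -5521/39899 ≈ -0.13837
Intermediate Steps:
K = -14592
(20113 + K)/(-35683 - 4216) = (20113 - 14592)/(-35683 - 4216) = 5521/(-39899) = 5521*(-1/39899) = -5521/39899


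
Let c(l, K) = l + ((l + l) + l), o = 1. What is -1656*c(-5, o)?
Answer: 33120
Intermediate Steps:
c(l, K) = 4*l (c(l, K) = l + (2*l + l) = l + 3*l = 4*l)
-1656*c(-5, o) = -6624*(-5) = -1656*(-20) = 33120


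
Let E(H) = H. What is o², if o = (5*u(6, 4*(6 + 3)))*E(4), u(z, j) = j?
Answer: 518400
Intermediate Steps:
o = 720 (o = (5*(4*(6 + 3)))*4 = (5*(4*9))*4 = (5*36)*4 = 180*4 = 720)
o² = 720² = 518400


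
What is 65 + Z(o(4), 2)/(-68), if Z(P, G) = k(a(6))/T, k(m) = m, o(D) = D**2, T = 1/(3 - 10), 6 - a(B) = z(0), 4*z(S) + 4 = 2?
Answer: 8931/136 ≈ 65.669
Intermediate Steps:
z(S) = -1/2 (z(S) = -1 + (1/4)*2 = -1 + 1/2 = -1/2)
a(B) = 13/2 (a(B) = 6 - 1*(-1/2) = 6 + 1/2 = 13/2)
T = -1/7 (T = 1/(-7) = -1/7 ≈ -0.14286)
Z(P, G) = -91/2 (Z(P, G) = 13/(2*(-1/7)) = (13/2)*(-7) = -91/2)
65 + Z(o(4), 2)/(-68) = 65 - 91/2/(-68) = 65 - 91/2*(-1/68) = 65 + 91/136 = 8931/136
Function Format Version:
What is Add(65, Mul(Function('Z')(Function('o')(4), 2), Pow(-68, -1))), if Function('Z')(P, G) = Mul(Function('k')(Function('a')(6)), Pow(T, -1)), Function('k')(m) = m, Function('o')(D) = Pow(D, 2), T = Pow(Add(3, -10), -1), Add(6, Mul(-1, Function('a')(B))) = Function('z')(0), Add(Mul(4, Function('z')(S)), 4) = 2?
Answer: Rational(8931, 136) ≈ 65.669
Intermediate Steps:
Function('z')(S) = Rational(-1, 2) (Function('z')(S) = Add(-1, Mul(Rational(1, 4), 2)) = Add(-1, Rational(1, 2)) = Rational(-1, 2))
Function('a')(B) = Rational(13, 2) (Function('a')(B) = Add(6, Mul(-1, Rational(-1, 2))) = Add(6, Rational(1, 2)) = Rational(13, 2))
T = Rational(-1, 7) (T = Pow(-7, -1) = Rational(-1, 7) ≈ -0.14286)
Function('Z')(P, G) = Rational(-91, 2) (Function('Z')(P, G) = Mul(Rational(13, 2), Pow(Rational(-1, 7), -1)) = Mul(Rational(13, 2), -7) = Rational(-91, 2))
Add(65, Mul(Function('Z')(Function('o')(4), 2), Pow(-68, -1))) = Add(65, Mul(Rational(-91, 2), Pow(-68, -1))) = Add(65, Mul(Rational(-91, 2), Rational(-1, 68))) = Add(65, Rational(91, 136)) = Rational(8931, 136)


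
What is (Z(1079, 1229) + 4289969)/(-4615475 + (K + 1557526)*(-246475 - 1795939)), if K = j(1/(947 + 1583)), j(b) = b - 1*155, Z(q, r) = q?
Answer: -123367630/91448027308943 ≈ -1.3490e-6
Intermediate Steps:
j(b) = -155 + b (j(b) = b - 155 = -155 + b)
K = -392149/2530 (K = -155 + 1/(947 + 1583) = -155 + 1/2530 = -392149/2530 ≈ -155.00)
(Z(1079, 1229) + 4289969)/(-4615475 + (K + 1557526)*(-246475 - 1795939)) = (1079 + 4289969)/(-4615475 + (-392149/2530 + 1557526)*(-246475 - 1795939)) = 4291048/(-4615475 + (3940148631/2530)*(-2042414)) = 4291048/(-4615475 - 365791578456147/115) = 4291048/(-365792109235772/115) = 4291048*(-115/365792109235772) = -123367630/91448027308943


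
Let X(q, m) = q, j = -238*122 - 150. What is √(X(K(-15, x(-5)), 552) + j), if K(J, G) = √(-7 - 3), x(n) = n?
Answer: √(-29186 + I*√10) ≈ 0.0093 + 170.84*I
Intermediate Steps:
j = -29186 (j = -29036 - 150 = -29186)
K(J, G) = I*√10 (K(J, G) = √(-10) = I*√10)
√(X(K(-15, x(-5)), 552) + j) = √(I*√10 - 29186) = √(-29186 + I*√10)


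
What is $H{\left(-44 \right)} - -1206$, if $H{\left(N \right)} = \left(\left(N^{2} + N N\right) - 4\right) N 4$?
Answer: $-679562$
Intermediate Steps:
$H{\left(N \right)} = 4 N \left(-4 + 2 N^{2}\right)$ ($H{\left(N \right)} = \left(\left(N^{2} + N^{2}\right) - 4\right) N 4 = \left(2 N^{2} - 4\right) N 4 = \left(-4 + 2 N^{2}\right) N 4 = N \left(-4 + 2 N^{2}\right) 4 = 4 N \left(-4 + 2 N^{2}\right)$)
$H{\left(-44 \right)} - -1206 = 8 \left(-44\right) \left(-2 + \left(-44\right)^{2}\right) - -1206 = 8 \left(-44\right) \left(-2 + 1936\right) + 1206 = 8 \left(-44\right) 1934 + 1206 = -680768 + 1206 = -679562$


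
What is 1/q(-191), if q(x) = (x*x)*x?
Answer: -1/6967871 ≈ -1.4352e-7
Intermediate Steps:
q(x) = x³ (q(x) = x²*x = x³)
1/q(-191) = 1/((-191)³) = 1/(-6967871) = -1/6967871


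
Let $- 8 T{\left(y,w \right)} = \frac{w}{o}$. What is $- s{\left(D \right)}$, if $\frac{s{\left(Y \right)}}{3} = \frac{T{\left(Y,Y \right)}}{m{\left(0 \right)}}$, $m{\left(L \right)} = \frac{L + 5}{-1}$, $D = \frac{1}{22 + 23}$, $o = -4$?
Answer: $\frac{1}{2400} \approx 0.00041667$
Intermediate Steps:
$T{\left(y,w \right)} = \frac{w}{32}$ ($T{\left(y,w \right)} = - \frac{w \frac{1}{-4}}{8} = - \frac{w \left(- \frac{1}{4}\right)}{8} = - \frac{\left(- \frac{1}{4}\right) w}{8} = \frac{w}{32}$)
$D = \frac{1}{45} \approx 0.022222$
$m{\left(L \right)} = -5 - L$ ($m{\left(L \right)} = \left(5 + L\right) \left(-1\right) = -5 - L$)
$s{\left(Y \right)} = - \frac{3 Y}{160}$ ($s{\left(Y \right)} = 3 \frac{\frac{1}{32} Y}{-5 - 0} = 3 \frac{\frac{1}{32} Y}{-5 + 0} = 3 \frac{\frac{1}{32} Y}{-5} = 3 \frac{Y}{32} \left(- \frac{1}{5}\right) = 3 \left(- \frac{Y}{160}\right) = - \frac{3 Y}{160}$)
$- s{\left(D \right)} = - \frac{-3}{160 \cdot 45} = \left(-1\right) \left(- \frac{1}{2400}\right) = \frac{1}{2400}$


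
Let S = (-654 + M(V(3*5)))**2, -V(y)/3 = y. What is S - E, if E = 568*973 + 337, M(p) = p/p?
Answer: -126592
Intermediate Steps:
V(y) = -3*y
M(p) = 1
S = 426409 (S = (-654 + 1)**2 = (-653)**2 = 426409)
E = 553001 (E = 552664 + 337 = 553001)
S - E = 426409 - 1*553001 = 426409 - 553001 = -126592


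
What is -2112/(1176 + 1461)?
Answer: -704/879 ≈ -0.80091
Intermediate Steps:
-2112/(1176 + 1461) = -2112/2637 = -2112*1/2637 = -704/879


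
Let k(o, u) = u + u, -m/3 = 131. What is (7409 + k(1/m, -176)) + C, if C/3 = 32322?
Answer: 104023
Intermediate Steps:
m = -393 (m = -3*131 = -393)
C = 96966 (C = 3*32322 = 96966)
k(o, u) = 2*u
(7409 + k(1/m, -176)) + C = (7409 + 2*(-176)) + 96966 = (7409 - 352) + 96966 = 7057 + 96966 = 104023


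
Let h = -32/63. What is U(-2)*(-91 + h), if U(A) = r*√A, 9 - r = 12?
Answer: 5765*I*√2/21 ≈ 388.24*I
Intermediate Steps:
r = -3 (r = 9 - 1*12 = 9 - 12 = -3)
U(A) = -3*√A
h = -32/63 (h = -32*1/63 = -32/63 ≈ -0.50794)
U(-2)*(-91 + h) = (-3*I*√2)*(-91 - 32/63) = -3*I*√2*(-5765/63) = 5765*I*√2/21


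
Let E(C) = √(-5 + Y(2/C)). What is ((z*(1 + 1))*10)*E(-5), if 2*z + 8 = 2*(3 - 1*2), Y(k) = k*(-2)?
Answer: -12*I*√105 ≈ -122.96*I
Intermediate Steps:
Y(k) = -2*k
E(C) = √(-5 - 4/C)
z = -3 (z = -4 + (2*(3 - 1*2))/2 = -4 + (2*(3 - 2))/2 = -4 + (2*1)/2 = -4 + (½)*2 = -4 + 1 = -3)
((z*(1 + 1))*10)*E(-5) = (-3*(1 + 1)*10)*√(-5 - 4/(-5)) = (-3*2*10)*√(-5 - 4*(-⅕)) = (-6*10)*√(-5 + ⅘) = -12*I*√105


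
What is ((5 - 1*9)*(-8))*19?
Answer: 608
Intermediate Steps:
((5 - 1*9)*(-8))*19 = ((5 - 9)*(-8))*19 = -4*(-8)*19 = 32*19 = 608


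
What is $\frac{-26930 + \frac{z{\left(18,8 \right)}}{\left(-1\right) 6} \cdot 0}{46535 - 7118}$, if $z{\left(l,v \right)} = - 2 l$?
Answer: $- \frac{26930}{39417} \approx -0.68321$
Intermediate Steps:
$\frac{-26930 + \frac{z{\left(18,8 \right)}}{\left(-1\right) 6} \cdot 0}{46535 - 7118} = \frac{-26930 + \frac{\left(-2\right) 18}{\left(-1\right) 6} \cdot 0}{46535 - 7118} = \frac{-26930 + - \frac{36}{-6} \cdot 0}{46535 + \left(-17597 + 10479\right)} = \frac{-26930 + \left(-36\right) \left(- \frac{1}{6}\right) 0}{46535 - 7118} = \frac{-26930 + 6 \cdot 0}{39417} = \left(-26930 + 0\right) \frac{1}{39417} = \left(-26930\right) \frac{1}{39417} = - \frac{26930}{39417}$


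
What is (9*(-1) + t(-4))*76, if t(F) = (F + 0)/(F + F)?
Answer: -646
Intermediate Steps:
t(F) = ½ (t(F) = F/((2*F)) = F*(1/(2*F)) = ½)
(9*(-1) + t(-4))*76 = (9*(-1) + ½)*76 = (-9 + ½)*76 = -17/2*76 = -646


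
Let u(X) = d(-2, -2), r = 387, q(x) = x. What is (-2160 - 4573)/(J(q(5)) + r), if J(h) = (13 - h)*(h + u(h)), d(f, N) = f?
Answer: -6733/411 ≈ -16.382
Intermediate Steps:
u(X) = -2
J(h) = (-2 + h)*(13 - h) (J(h) = (13 - h)*(h - 2) = (13 - h)*(-2 + h) = (-2 + h)*(13 - h))
(-2160 - 4573)/(J(q(5)) + r) = (-2160 - 4573)/((-26 - 1*5² + 15*5) + 387) = -6733/((-26 - 1*25 + 75) + 387) = -6733/((-26 - 25 + 75) + 387) = -6733/(24 + 387) = -6733/411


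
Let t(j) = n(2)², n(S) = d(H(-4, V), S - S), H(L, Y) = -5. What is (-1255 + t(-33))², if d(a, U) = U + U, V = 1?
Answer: 1575025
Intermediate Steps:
d(a, U) = 2*U
n(S) = 0 (n(S) = 2*(S - S) = 2*0 = 0)
t(j) = 0 (t(j) = 0² = 0)
(-1255 + t(-33))² = (-1255 + 0)² = (-1255)² = 1575025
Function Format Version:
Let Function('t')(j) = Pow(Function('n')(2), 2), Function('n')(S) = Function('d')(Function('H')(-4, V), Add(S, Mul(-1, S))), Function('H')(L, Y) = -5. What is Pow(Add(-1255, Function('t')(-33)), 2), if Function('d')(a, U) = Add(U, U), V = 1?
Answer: 1575025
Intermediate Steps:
Function('d')(a, U) = Mul(2, U)
Function('n')(S) = 0 (Function('n')(S) = Mul(2, Add(S, Mul(-1, S))) = Mul(2, 0) = 0)
Function('t')(j) = 0 (Function('t')(j) = Pow(0, 2) = 0)
Pow(Add(-1255, Function('t')(-33)), 2) = Pow(Add(-1255, 0), 2) = Pow(-1255, 2) = 1575025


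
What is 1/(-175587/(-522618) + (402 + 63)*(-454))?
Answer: -174206/36776570131 ≈ -4.7369e-6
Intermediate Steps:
1/(-175587/(-522618) + (402 + 63)*(-454)) = 1/(-175587*(-1)/522618 + 465*(-454)) = 1/(-1*(-58529/174206) - 211110) = 1/(58529/174206 - 211110) = 1/(-36776570131/174206) = -174206/36776570131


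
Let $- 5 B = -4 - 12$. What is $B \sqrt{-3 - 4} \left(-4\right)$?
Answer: $- \frac{64 i \sqrt{7}}{5} \approx - 33.866 i$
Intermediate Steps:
$B = \frac{16}{5}$ ($B = - \frac{-4 - 12}{5} = \left(- \frac{1}{5}\right) \left(-16\right) = \frac{16}{5} \approx 3.2$)
$B \sqrt{-3 - 4} \left(-4\right) = \frac{16 \sqrt{-3 - 4}}{5} \left(-4\right) = \frac{16 \sqrt{-7}}{5} \left(-4\right) = \frac{16 i \sqrt{7}}{5} \left(-4\right) = - \frac{64 i \sqrt{7}}{5}$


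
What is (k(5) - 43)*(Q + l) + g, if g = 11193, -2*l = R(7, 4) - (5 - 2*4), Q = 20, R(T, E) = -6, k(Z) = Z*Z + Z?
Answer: 21827/2 ≈ 10914.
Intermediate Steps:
k(Z) = Z + Z² (k(Z) = Z² + Z = Z + Z²)
l = 3/2 (l = -(-6 - (5 - 2*4))/2 = -(-6 - (5 - 8))/2 = -(-6 - 1*(-3))/2 = -(-6 + 3)/2 = -½*(-3) = 3/2 ≈ 1.5000)
(k(5) - 43)*(Q + l) + g = (5*(1 + 5) - 43)*(20 + 3/2) + 11193 = (5*6 - 43)*(43/2) + 11193 = (30 - 43)*(43/2) + 11193 = -13*43/2 + 11193 = -559/2 + 11193 = 21827/2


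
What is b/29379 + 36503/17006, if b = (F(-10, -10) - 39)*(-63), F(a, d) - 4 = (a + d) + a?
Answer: 54383867/23791394 ≈ 2.2859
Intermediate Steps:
F(a, d) = 4 + d + 2*a (F(a, d) = 4 + ((a + d) + a) = 4 + (d + 2*a) = 4 + d + 2*a)
b = 4095 (b = ((4 - 10 + 2*(-10)) - 39)*(-63) = ((4 - 10 - 20) - 39)*(-63) = (-26 - 39)*(-63) = -65*(-63) = 4095)
b/29379 + 36503/17006 = 4095/29379 + 36503/17006 = 4095*(1/29379) + 36503*(1/17006) = 195/1399 + 36503/17006 = 54383867/23791394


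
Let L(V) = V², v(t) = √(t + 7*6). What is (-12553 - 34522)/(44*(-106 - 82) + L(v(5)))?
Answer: 269/47 ≈ 5.7234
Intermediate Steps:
v(t) = √(42 + t) (v(t) = √(t + 42) = √(42 + t))
(-12553 - 34522)/(44*(-106 - 82) + L(v(5))) = (-12553 - 34522)/(44*(-106 - 82) + (√(42 + 5))²) = -47075/(44*(-188) + (√47)²) = -47075/(-8272 + 47) = -47075/(-8225) = -47075*(-1/8225) = 269/47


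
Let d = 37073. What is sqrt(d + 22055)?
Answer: 2*sqrt(14782) ≈ 243.16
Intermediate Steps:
sqrt(d + 22055) = sqrt(37073 + 22055) = sqrt(59128) = 2*sqrt(14782)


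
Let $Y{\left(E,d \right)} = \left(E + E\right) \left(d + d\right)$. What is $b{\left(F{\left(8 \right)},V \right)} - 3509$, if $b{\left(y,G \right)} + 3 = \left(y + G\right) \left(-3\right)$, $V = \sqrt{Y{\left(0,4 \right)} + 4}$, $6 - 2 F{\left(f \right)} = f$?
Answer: $-3515$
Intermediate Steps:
$Y{\left(E,d \right)} = 4 E d$ ($Y{\left(E,d \right)} = 2 E 2 d = 4 E d$)
$F{\left(f \right)} = 3 - \frac{f}{2}$
$V = 2$ ($V = \sqrt{4 \cdot 0 \cdot 4 + 4} = \sqrt{0 + 4} = \sqrt{4} = 2$)
$b{\left(y,G \right)} = -3 - 3 G - 3 y$ ($b{\left(y,G \right)} = -3 + \left(y + G\right) \left(-3\right) = -3 + \left(G + y\right) \left(-3\right) = -3 - \left(3 G + 3 y\right) = -3 - 3 G - 3 y$)
$b{\left(F{\left(8 \right)},V \right)} - 3509 = \left(-3 - 6 - 3 \left(3 - 4\right)\right) - 3509 = \left(-3 - 6 - -3\right) - 3509 = \left(-3 - 6 + 3\right) - 3509 = -6 - 3509 = -3515$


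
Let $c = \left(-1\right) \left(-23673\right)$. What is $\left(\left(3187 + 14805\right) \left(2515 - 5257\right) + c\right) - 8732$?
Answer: $-49319123$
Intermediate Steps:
$c = 23673$
$\left(\left(3187 + 14805\right) \left(2515 - 5257\right) + c\right) - 8732 = \left(\left(3187 + 14805\right) \left(2515 - 5257\right) + 23673\right) - 8732 = \left(17992 \left(-2742\right) + 23673\right) - 8732 = \left(-49334064 + 23673\right) - 8732 = -49310391 - 8732 = -49319123$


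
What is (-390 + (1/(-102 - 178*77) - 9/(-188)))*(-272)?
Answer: 13434975458/126665 ≈ 1.0607e+5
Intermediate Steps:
(-390 + (1/(-102 - 178*77) - 9/(-188)))*(-272) = (-390 + ((1/77)/(-280) - 9*(-1/188)))*(-272) = (-390 + (-1/280*1/77 + 9/188))*(-272) = (-390 + (-1/21560 + 9/188))*(-272) = (-390 + 48463/1013320)*(-272) = -395146337/1013320*(-272) = 13434975458/126665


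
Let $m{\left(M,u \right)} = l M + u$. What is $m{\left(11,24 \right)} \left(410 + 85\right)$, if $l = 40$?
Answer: $229680$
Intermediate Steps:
$m{\left(M,u \right)} = u + 40 M$ ($m{\left(M,u \right)} = 40 M + u = u + 40 M$)
$m{\left(11,24 \right)} \left(410 + 85\right) = \left(24 + 40 \cdot 11\right) \left(410 + 85\right) = \left(24 + 440\right) 495 = 464 \cdot 495 = 229680$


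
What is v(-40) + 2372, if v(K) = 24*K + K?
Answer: 1372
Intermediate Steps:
v(K) = 25*K
v(-40) + 2372 = 25*(-40) + 2372 = -1000 + 2372 = 1372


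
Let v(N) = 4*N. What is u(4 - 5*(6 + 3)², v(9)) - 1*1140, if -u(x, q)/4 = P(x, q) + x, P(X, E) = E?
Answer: 320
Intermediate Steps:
u(x, q) = -4*q - 4*x (u(x, q) = -4*(q + x) = -4*q - 4*x)
u(4 - 5*(6 + 3)², v(9)) - 1*1140 = (-16*9 - 4*(4 - 5*(6 + 3)²)) - 1*1140 = (-4*36 - 4*(4 - 5*9²)) - 1140 = (-144 - 4*(4 - 5*81)) - 1140 = (-144 - 4*(4 - 405)) - 1140 = (-144 - 4*(-401)) - 1140 = (-144 + 1604) - 1140 = 1460 - 1140 = 320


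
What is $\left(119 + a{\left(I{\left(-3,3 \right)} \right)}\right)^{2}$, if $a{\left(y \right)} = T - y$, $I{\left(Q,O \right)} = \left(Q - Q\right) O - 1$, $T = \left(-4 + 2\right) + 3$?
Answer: $14641$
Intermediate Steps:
$T = 1$ ($T = -2 + 3 = 1$)
$I{\left(Q,O \right)} = -1$ ($I{\left(Q,O \right)} = 0 O - 1 = 0 - 1 = -1$)
$a{\left(y \right)} = 1 - y$
$\left(119 + a{\left(I{\left(-3,3 \right)} \right)}\right)^{2} = \left(119 + \left(1 - -1\right)\right)^{2} = \left(119 + \left(1 + 1\right)\right)^{2} = \left(119 + 2\right)^{2} = 121^{2} = 14641$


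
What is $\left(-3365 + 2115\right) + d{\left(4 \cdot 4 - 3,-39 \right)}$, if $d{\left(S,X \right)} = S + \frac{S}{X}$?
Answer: $- \frac{3712}{3} \approx -1237.3$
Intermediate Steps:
$\left(-3365 + 2115\right) + d{\left(4 \cdot 4 - 3,-39 \right)} = \left(-3365 + 2115\right) + \left(\left(4 \cdot 4 - 3\right) + \frac{4 \cdot 4 - 3}{-39}\right) = -1250 + \left(\left(16 - 3\right) + \left(16 - 3\right) \left(- \frac{1}{39}\right)\right) = -1250 + \left(13 + 13 \left(- \frac{1}{39}\right)\right) = -1250 + \left(13 - \frac{1}{3}\right) = -1250 + \frac{38}{3} = - \frac{3712}{3}$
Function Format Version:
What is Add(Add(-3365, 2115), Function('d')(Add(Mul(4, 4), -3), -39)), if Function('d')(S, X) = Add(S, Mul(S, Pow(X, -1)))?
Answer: Rational(-3712, 3) ≈ -1237.3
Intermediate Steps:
Add(Add(-3365, 2115), Function('d')(Add(Mul(4, 4), -3), -39)) = Add(Add(-3365, 2115), Add(Add(Mul(4, 4), -3), Mul(Add(Mul(4, 4), -3), Pow(-39, -1)))) = Add(-1250, Add(Add(16, -3), Mul(Add(16, -3), Rational(-1, 39)))) = Add(-1250, Add(13, Mul(13, Rational(-1, 39)))) = Add(-1250, Add(13, Rational(-1, 3))) = Add(-1250, Rational(38, 3)) = Rational(-3712, 3)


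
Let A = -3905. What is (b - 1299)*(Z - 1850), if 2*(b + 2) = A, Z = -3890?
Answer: 18675090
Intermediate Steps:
b = -3909/2 (b = -2 + (1/2)*(-3905) = -2 - 3905/2 = -3909/2 ≈ -1954.5)
(b - 1299)*(Z - 1850) = (-3909/2 - 1299)*(-3890 - 1850) = -6507/2*(-5740) = 18675090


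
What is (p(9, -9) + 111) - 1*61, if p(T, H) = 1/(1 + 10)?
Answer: 551/11 ≈ 50.091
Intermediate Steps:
p(T, H) = 1/11
(p(9, -9) + 111) - 1*61 = (1/11 + 111) - 1*61 = 1222/11 - 61 = 551/11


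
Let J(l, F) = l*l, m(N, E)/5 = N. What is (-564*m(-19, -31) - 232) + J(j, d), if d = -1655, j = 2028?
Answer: 4166132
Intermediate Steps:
m(N, E) = 5*N
J(l, F) = l²
(-564*m(-19, -31) - 232) + J(j, d) = (-2820*(-19) - 232) + 2028² = (-564*(-95) - 232) + 4112784 = (53580 - 232) + 4112784 = 53348 + 4112784 = 4166132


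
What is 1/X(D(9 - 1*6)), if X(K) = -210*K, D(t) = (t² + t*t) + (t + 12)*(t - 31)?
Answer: 1/84420 ≈ 1.1846e-5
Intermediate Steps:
D(t) = 2*t² + (-31 + t)*(12 + t) (D(t) = (t² + t²) + (12 + t)*(-31 + t) = 2*t² + (-31 + t)*(12 + t))
1/X(D(9 - 1*6)) = 1/(-210*(-372 - 19*(9 - 1*6) + 3*(9 - 1*6)²)) = 1/(-210*(-372 - 19*(9 - 6) + 3*(9 - 6)²)) = 1/(-210*(-372 - 19*3 + 3*3²)) = 1/(-210*(-372 - 57 + 3*9)) = 1/(-210*(-372 - 57 + 27)) = 1/(-210*(-402)) = 1/84420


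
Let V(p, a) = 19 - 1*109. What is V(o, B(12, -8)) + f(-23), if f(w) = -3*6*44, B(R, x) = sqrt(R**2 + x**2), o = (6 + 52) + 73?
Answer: -882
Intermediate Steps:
o = 131 (o = 58 + 73 = 131)
f(w) = -792 (f(w) = -18*44 = -792)
V(p, a) = -90 (V(p, a) = 19 - 109 = -90)
V(o, B(12, -8)) + f(-23) = -90 - 792 = -882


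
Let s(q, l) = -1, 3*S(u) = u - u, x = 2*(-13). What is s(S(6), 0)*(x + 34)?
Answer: -8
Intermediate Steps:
x = -26
S(u) = 0 (S(u) = (u - u)/3 = (1/3)*0 = 0)
s(S(6), 0)*(x + 34) = -(-26 + 34) = -1*8 = -8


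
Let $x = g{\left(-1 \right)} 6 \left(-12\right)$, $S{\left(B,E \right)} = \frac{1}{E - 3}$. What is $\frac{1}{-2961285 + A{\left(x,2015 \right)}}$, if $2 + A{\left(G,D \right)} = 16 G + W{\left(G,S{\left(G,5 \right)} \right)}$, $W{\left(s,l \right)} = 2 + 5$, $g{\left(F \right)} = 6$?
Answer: $- \frac{1}{2968192} \approx -3.3691 \cdot 10^{-7}$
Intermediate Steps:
$S{\left(B,E \right)} = \frac{1}{-3 + E}$
$W{\left(s,l \right)} = 7$
$x = -432$ ($x = 6 \cdot 6 \left(-12\right) = 36 \left(-12\right) = -432$)
$A{\left(G,D \right)} = 5 + 16 G$ ($A{\left(G,D \right)} = -2 + \left(16 G + 7\right) = -2 + \left(7 + 16 G\right) = 5 + 16 G$)
$\frac{1}{-2961285 + A{\left(x,2015 \right)}} = \frac{1}{-2961285 + \left(5 + 16 \left(-432\right)\right)} = \frac{1}{-2961285 + \left(5 - 6912\right)} = \frac{1}{-2961285 - 6907} = \frac{1}{-2968192} = - \frac{1}{2968192}$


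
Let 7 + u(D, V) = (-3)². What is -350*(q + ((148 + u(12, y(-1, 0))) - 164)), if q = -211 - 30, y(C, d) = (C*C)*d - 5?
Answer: 89250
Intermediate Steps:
y(C, d) = -5 + d*C² (y(C, d) = C²*d - 5 = d*C² - 5 = -5 + d*C²)
u(D, V) = 2 (u(D, V) = -7 + (-3)² = -7 + 9 = 2)
q = -241
-350*(q + ((148 + u(12, y(-1, 0))) - 164)) = -350*(-241 + ((148 + 2) - 164)) = -350*(-241 + (150 - 164)) = -350*(-241 - 14) = -350*(-255) = 89250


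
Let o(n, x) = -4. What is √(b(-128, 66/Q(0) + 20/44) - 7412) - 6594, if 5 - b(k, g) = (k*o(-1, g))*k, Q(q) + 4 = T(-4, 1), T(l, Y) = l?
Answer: -6594 + √58129 ≈ -6352.9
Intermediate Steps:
Q(q) = -8 (Q(q) = -4 - 4 = -8)
b(k, g) = 5 + 4*k² (b(k, g) = 5 - k*(-4)*k = 5 - (-4*k)*k = 5 - (-4)*k² = 5 + 4*k²)
√(b(-128, 66/Q(0) + 20/44) - 7412) - 6594 = √((5 + 4*(-128)²) - 7412) - 6594 = √((5 + 4*16384) - 7412) - 6594 = √((5 + 65536) - 7412) - 6594 = √(65541 - 7412) - 6594 = √58129 - 6594 = -6594 + √58129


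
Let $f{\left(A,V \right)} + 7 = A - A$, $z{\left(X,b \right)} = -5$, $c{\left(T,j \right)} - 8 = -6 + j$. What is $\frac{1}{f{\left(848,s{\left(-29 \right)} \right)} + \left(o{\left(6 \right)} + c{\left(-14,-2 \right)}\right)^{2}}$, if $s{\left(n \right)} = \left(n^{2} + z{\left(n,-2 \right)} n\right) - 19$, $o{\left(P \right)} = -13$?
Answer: $\frac{1}{162} \approx 0.0061728$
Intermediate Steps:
$c{\left(T,j \right)} = 2 + j$ ($c{\left(T,j \right)} = 8 + \left(-6 + j\right) = 2 + j$)
$s{\left(n \right)} = -19 + n^{2} - 5 n$ ($s{\left(n \right)} = \left(n^{2} - 5 n\right) - 19 = -19 + n^{2} - 5 n$)
$f{\left(A,V \right)} = -7$ ($f{\left(A,V \right)} = -7 + \left(A - A\right) = -7 + 0 = -7$)
$\frac{1}{f{\left(848,s{\left(-29 \right)} \right)} + \left(o{\left(6 \right)} + c{\left(-14,-2 \right)}\right)^{2}} = \frac{1}{-7 + \left(-13 + \left(2 - 2\right)\right)^{2}} = \frac{1}{-7 + \left(-13 + 0\right)^{2}} = \frac{1}{-7 + \left(-13\right)^{2}} = \frac{1}{-7 + 169} = \frac{1}{162}$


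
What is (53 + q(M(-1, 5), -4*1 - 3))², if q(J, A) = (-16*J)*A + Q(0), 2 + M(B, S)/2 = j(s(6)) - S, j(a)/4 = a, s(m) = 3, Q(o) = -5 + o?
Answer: 1364224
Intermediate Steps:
j(a) = 4*a
M(B, S) = 20 - 2*S (M(B, S) = -4 + 2*(4*3 - S) = -4 + 2*(12 - S) = -4 + (24 - 2*S) = 20 - 2*S)
q(J, A) = -5 - 16*A*J (q(J, A) = (-16*J)*A + (-5 + 0) = -16*A*J - 5 = -5 - 16*A*J)
(53 + q(M(-1, 5), -4*1 - 3))² = (53 + (-5 - 16*(-4*1 - 3)*(20 - 2*5)))² = (53 + (-5 - 16*(-4 - 3)*(20 - 10)))² = (53 + (-5 - 16*(-7)*10))² = (53 + (-5 + 1120))² = (53 + 1115)² = 1168² = 1364224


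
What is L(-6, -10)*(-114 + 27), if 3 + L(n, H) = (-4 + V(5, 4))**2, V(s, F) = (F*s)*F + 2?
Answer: -529047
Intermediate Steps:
V(s, F) = 2 + s*F**2 (V(s, F) = s*F**2 + 2 = 2 + s*F**2)
L(n, H) = 6081 (L(n, H) = -3 + (-4 + (2 + 5*4**2))**2 = -3 + (-4 + (2 + 5*16))**2 = -3 + (-4 + (2 + 80))**2 = -3 + (-4 + 82)**2 = -3 + 78**2 = -3 + 6084 = 6081)
L(-6, -10)*(-114 + 27) = 6081*(-114 + 27) = 6081*(-87) = -529047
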